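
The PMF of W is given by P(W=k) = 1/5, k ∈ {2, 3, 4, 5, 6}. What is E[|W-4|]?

E[|W-4|] = Σ |w-4|·P(W=w)
 = 2·1/5 + 1·1/5 + 0·1/5 + 1·1/5 + 2·1/5
 = 2/5 + 1/5 + 0 + 1/5 + 2/5
 = 6/5

1.2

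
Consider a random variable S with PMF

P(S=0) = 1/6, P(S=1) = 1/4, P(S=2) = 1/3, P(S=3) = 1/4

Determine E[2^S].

E[2^S] = Σ 2^s·P(S=s)
 = 1·1/6 + 2·1/4 + 4·1/3 + 8·1/4
 = 1/6 + 1/2 + 4/3 + 2
 = 4

4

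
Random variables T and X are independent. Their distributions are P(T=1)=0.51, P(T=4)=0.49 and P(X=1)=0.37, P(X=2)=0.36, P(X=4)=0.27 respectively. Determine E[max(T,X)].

3.0667

E[max(T,X)] = Σ_t Σ_x max(t,x) · P(T=t)P(X=x)
 = 1·0.1887 + 2·0.1836 + 4·0.1377 + 4·0.1813 + 4·0.1764 + 4·0.1323
 = 0.1887 + 0.3672 + 0.5508 + 0.7252 + 0.7056 + 0.5292
 = 3.0667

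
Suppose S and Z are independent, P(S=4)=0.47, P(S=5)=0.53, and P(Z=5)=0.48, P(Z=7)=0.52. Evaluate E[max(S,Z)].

6.04

E[max(S,Z)] = Σ_s Σ_z max(s,z) · P(S=s)P(Z=z)
 = 5·0.2256 + 7·0.2444 + 5·0.2544 + 7·0.2756
 = 1.128 + 1.7108 + 1.272 + 1.9292
 = 6.04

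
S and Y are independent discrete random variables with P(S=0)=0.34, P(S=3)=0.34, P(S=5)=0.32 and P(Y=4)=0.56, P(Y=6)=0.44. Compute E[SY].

E[SY] = Σ_s Σ_y sy · P(S=s)P(Y=y)
 = 0·0.1904 + 0·0.1496 + 12·0.1904 + 18·0.1496 + 20·0.1792 + 30·0.1408
 = 0 + 0 + 2.2848 + 2.6928 + 3.584 + 4.224
 = 12.7856

12.7856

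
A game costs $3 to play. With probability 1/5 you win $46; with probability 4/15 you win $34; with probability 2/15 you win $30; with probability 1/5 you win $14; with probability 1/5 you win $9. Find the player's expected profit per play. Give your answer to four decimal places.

23.8667

E[payout] = 46·1/5 + 34·4/15 + 30·2/15 + 14·1/5 + 9·1/5
 = 46/5 + 136/15 + 4 + 14/5 + 9/5
 = 403/15
Net = 403/15 - 3 = 358/15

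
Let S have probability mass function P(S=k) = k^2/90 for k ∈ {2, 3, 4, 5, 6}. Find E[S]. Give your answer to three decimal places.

4.889

E[S] = Σ s·P(S=s)
 = 2·2/45 + 3·1/10 + 4·8/45 + 5·5/18 + 6·2/5
 = 4/45 + 3/10 + 32/45 + 25/18 + 12/5
 = 44/9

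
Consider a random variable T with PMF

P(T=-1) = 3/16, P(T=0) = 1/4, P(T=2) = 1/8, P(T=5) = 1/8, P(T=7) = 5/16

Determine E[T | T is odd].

P(T is odd) = 3/16 + 1/8 + 5/16 = 5/8.
E[T | T is odd] = [(-1)·3/16 + 5·1/8 + 7·5/16] / (5/8)
 = 21/8 / (5/8)
 = 21/5

4.2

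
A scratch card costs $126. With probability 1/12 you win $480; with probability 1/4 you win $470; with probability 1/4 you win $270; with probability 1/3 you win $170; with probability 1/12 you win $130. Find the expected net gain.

E[payout] = 480·1/12 + 470·1/4 + 270·1/4 + 170·1/3 + 130·1/12
 = 40 + 235/2 + 135/2 + 170/3 + 65/6
 = 585/2
Net = 585/2 - 126 = 333/2

166.5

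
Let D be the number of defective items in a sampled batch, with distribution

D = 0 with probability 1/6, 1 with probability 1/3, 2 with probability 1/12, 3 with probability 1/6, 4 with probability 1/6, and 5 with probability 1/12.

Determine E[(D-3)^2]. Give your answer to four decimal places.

3.4167

E[(D-3)^2] = Σ (d-3)^2·P(D=d)
 = 9·1/6 + 4·1/3 + 1·1/12 + 0·1/6 + 1·1/6 + 4·1/12
 = 3/2 + 4/3 + 1/12 + 0 + 1/6 + 1/3
 = 41/12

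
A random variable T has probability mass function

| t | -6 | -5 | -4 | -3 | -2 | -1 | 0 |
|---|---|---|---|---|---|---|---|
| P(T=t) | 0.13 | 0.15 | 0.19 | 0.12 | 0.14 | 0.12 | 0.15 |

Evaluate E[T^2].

E[T^2] = Σ t^2·P(T=t)
 = 36·0.13 + 25·0.15 + 16·0.19 + 9·0.12 + 4·0.14 + 1·0.12 + 0·0.15
 = 4.68 + 3.75 + 3.04 + 1.08 + 0.56 + 0.12 + 0
 = 13.23

13.23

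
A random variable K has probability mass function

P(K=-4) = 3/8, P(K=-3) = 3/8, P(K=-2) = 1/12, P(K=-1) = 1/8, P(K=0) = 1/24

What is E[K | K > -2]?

-0.75

P(K > -2) = 1/8 + 1/24 = 1/6.
E[K | K > -2] = [(-1)·1/8 + 0·1/24] / (1/6)
 = -1/8 / (1/6)
 = -3/4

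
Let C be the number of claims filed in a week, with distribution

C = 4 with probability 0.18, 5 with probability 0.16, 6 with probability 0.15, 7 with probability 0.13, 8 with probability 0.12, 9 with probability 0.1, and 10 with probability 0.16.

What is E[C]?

6.79

E[C] = Σ c·P(C=c)
 = 4·0.18 + 5·0.16 + 6·0.15 + 7·0.13 + 8·0.12 + 9·0.1 + 10·0.16
 = 0.72 + 0.8 + 0.9 + 0.91 + 0.96 + 0.9 + 1.6
 = 6.79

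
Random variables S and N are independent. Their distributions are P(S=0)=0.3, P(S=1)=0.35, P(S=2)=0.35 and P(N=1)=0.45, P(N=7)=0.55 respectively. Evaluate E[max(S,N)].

4.4575

E[max(S,N)] = Σ_s Σ_n max(s,n) · P(S=s)P(N=n)
 = 1·0.135 + 7·0.165 + 1·0.1575 + 7·0.1925 + 2·0.1575 + 7·0.1925
 = 0.135 + 1.155 + 0.1575 + 1.3475 + 0.315 + 1.3475
 = 4.4575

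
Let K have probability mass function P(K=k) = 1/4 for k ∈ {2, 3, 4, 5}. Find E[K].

3.5

E[K] = Σ k·P(K=k)
 = 2·1/4 + 3·1/4 + 4·1/4 + 5·1/4
 = 1/2 + 3/4 + 1 + 5/4
 = 7/2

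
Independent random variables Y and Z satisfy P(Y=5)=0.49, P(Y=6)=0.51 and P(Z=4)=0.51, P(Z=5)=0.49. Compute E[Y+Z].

10

E[Y+Z] = Σ_y Σ_z (y+z) · P(Y=y)P(Z=z)
 = 9·0.2499 + 10·0.2401 + 10·0.2601 + 11·0.2499
 = 2.2491 + 2.401 + 2.601 + 2.7489
 = 10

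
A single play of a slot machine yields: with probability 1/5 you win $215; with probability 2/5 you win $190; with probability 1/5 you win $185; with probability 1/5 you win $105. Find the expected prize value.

E[payout] = 215·1/5 + 190·2/5 + 185·1/5 + 105·1/5
 = 43 + 76 + 37 + 21
 = 177

177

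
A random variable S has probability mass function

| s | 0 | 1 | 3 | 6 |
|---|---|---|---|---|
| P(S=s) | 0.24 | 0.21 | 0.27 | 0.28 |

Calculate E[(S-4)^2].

7.12

E[(S-4)^2] = Σ (s-4)^2·P(S=s)
 = 16·0.24 + 9·0.21 + 1·0.27 + 4·0.28
 = 3.84 + 1.89 + 0.27 + 1.12
 = 7.12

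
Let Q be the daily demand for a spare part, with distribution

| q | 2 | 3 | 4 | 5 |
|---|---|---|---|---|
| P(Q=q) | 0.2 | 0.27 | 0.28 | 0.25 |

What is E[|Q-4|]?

0.92

E[|Q-4|] = Σ |q-4|·P(Q=q)
 = 2·0.2 + 1·0.27 + 0·0.28 + 1·0.25
 = 0.4 + 0.27 + 0 + 0.25
 = 0.92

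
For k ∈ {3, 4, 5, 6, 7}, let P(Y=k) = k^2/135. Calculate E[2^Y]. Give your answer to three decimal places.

71.881

E[2^Y] = Σ 2^y·P(Y=y)
 = 8·1/15 + 16·16/135 + 32·5/27 + 64·4/15 + 128·49/135
 = 8/15 + 256/135 + 160/27 + 256/15 + 6272/135
 = 9704/135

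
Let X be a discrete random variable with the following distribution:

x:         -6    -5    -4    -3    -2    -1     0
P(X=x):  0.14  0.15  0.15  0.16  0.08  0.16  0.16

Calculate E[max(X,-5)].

-2.85

E[max(X,-5)] = Σ max(x,-5)·P(X=x)
 = (-5)·0.14 + (-5)·0.15 + (-4)·0.15 + (-3)·0.16 + (-2)·0.08 + (-1)·0.16 + 0·0.16
 = (-0.7) + (-0.75) + (-0.6) + (-0.48) + (-0.16) + (-0.16) + 0
 = -2.85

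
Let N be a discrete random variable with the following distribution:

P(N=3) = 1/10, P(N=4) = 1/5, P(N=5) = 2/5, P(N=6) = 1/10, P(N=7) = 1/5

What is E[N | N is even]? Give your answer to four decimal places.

P(N is even) = 1/5 + 1/10 = 3/10.
E[N | N is even] = [4·1/5 + 6·1/10] / (3/10)
 = 7/5 / (3/10)
 = 14/3

4.6667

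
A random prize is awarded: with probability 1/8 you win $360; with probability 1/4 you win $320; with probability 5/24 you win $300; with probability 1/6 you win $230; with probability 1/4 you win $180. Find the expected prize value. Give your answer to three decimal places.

270.833

E[payout] = 360·1/8 + 320·1/4 + 300·5/24 + 230·1/6 + 180·1/4
 = 45 + 80 + 125/2 + 115/3 + 45
 = 1625/6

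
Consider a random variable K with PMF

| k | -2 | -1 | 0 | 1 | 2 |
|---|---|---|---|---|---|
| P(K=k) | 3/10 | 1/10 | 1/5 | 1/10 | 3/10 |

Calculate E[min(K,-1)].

E[min(K,-1)] = Σ min(k,-1)·P(K=k)
 = (-2)·3/10 + (-1)·1/10 + (-1)·1/5 + (-1)·1/10 + (-1)·3/10
 = (-3/5) + (-1/10) + (-1/5) + (-1/10) + (-3/10)
 = -13/10

-1.3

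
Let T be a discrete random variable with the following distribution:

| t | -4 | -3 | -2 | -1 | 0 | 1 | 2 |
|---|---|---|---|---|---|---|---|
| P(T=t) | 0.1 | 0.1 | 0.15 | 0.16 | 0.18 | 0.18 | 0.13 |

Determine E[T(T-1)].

4.68

E[T(T-1)] = Σ t(t-1)·P(T=t)
 = 20·0.1 + 12·0.1 + 6·0.15 + 2·0.16 + 0·0.18 + 0·0.18 + 2·0.13
 = 2 + 1.2 + 0.9 + 0.32 + 0 + 0 + 0.26
 = 4.68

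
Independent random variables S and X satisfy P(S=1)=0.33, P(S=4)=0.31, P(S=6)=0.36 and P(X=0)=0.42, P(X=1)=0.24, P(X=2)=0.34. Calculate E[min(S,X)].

0.8078

E[min(S,X)] = Σ_s Σ_x min(s,x) · P(S=s)P(X=x)
 = 0·0.1386 + 1·0.0792 + 1·0.1122 + 0·0.1302 + 1·0.0744 + 2·0.1054 + 0·0.1512 + 1·0.0864 + 2·0.1224
 = 0 + 0.0792 + 0.1122 + 0 + 0.0744 + 0.2108 + 0 + 0.0864 + 0.2448
 = 0.8078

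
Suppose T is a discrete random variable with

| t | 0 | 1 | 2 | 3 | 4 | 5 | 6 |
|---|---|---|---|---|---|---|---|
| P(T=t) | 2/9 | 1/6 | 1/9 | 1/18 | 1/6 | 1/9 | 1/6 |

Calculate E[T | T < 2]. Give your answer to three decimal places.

P(T < 2) = 2/9 + 1/6 = 7/18.
E[T | T < 2] = [0·2/9 + 1·1/6] / (7/18)
 = 1/6 / (7/18)
 = 3/7

0.429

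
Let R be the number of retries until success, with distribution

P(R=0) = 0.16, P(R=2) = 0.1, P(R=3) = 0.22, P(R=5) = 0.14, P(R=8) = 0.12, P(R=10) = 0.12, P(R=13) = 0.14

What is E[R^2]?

E[R^2] = Σ r^2·P(R=r)
 = 0·0.16 + 4·0.1 + 9·0.22 + 25·0.14 + 64·0.12 + 100·0.12 + 169·0.14
 = 0 + 0.4 + 1.98 + 3.5 + 7.68 + 12 + 23.66
 = 49.22

49.22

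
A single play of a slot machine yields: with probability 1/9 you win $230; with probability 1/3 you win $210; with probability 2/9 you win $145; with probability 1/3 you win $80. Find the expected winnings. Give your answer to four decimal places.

154.4444

E[payout] = 230·1/9 + 210·1/3 + 145·2/9 + 80·1/3
 = 230/9 + 70 + 290/9 + 80/3
 = 1390/9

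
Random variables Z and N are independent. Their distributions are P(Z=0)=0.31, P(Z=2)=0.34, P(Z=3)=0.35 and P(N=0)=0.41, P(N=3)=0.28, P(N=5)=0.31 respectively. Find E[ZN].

4.1347

E[ZN] = Σ_z Σ_n zn · P(Z=z)P(N=n)
 = 0·0.1271 + 0·0.0868 + 0·0.0961 + 0·0.1394 + 6·0.0952 + 10·0.1054 + 0·0.1435 + 9·0.098 + 15·0.1085
 = 0 + 0 + 0 + 0 + 0.5712 + 1.054 + 0 + 0.882 + 1.6275
 = 4.1347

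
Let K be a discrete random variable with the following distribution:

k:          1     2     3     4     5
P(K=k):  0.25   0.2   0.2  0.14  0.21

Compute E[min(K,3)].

E[min(K,3)] = Σ min(k,3)·P(K=k)
 = 1·0.25 + 2·0.2 + 3·0.2 + 3·0.14 + 3·0.21
 = 0.25 + 0.4 + 0.6 + 0.42 + 0.63
 = 2.3

2.3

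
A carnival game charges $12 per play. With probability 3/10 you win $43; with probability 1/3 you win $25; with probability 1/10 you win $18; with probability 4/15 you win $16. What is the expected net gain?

15.3

E[payout] = 43·3/10 + 25·1/3 + 18·1/10 + 16·4/15
 = 129/10 + 25/3 + 9/5 + 64/15
 = 273/10
Net = 273/10 - 12 = 153/10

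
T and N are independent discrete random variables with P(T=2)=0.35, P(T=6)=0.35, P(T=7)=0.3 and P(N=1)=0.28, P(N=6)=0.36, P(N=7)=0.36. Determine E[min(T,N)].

3.7

E[min(T,N)] = Σ_t Σ_n min(t,n) · P(T=t)P(N=n)
 = 1·0.098 + 2·0.126 + 2·0.126 + 1·0.098 + 6·0.126 + 6·0.126 + 1·0.084 + 6·0.108 + 7·0.108
 = 0.098 + 0.252 + 0.252 + 0.098 + 0.756 + 0.756 + 0.084 + 0.648 + 0.756
 = 3.7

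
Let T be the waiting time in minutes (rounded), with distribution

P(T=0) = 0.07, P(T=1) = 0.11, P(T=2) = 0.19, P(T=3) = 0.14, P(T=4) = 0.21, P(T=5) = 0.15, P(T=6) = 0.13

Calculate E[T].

E[T] = Σ t·P(T=t)
 = 0·0.07 + 1·0.11 + 2·0.19 + 3·0.14 + 4·0.21 + 5·0.15 + 6·0.13
 = 0 + 0.11 + 0.38 + 0.42 + 0.84 + 0.75 + 0.78
 = 3.28

3.28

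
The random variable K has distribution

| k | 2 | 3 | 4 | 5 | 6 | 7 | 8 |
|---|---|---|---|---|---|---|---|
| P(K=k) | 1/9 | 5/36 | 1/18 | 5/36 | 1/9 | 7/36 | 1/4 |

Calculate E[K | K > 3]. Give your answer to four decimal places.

6.5926

P(K > 3) = 1/18 + 5/36 + 1/9 + 7/36 + 1/4 = 3/4.
E[K | K > 3] = [4·1/18 + 5·5/36 + 6·1/9 + 7·7/36 + 8·1/4] / (3/4)
 = 89/18 / (3/4)
 = 178/27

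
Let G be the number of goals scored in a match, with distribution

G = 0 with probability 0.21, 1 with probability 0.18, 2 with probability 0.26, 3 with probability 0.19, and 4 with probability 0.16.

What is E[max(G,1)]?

2.12

E[max(G,1)] = Σ max(g,1)·P(G=g)
 = 1·0.21 + 1·0.18 + 2·0.26 + 3·0.19 + 4·0.16
 = 0.21 + 0.18 + 0.52 + 0.57 + 0.64
 = 2.12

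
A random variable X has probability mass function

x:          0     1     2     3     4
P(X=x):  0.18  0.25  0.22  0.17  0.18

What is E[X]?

1.92

E[X] = Σ x·P(X=x)
 = 0·0.18 + 1·0.25 + 2·0.22 + 3·0.17 + 4·0.18
 = 0 + 0.25 + 0.44 + 0.51 + 0.72
 = 1.92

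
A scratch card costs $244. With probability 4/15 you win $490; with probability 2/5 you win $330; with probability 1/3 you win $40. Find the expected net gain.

E[payout] = 490·4/15 + 330·2/5 + 40·1/3
 = 392/3 + 132 + 40/3
 = 276
Net = 276 - 244 = 32

32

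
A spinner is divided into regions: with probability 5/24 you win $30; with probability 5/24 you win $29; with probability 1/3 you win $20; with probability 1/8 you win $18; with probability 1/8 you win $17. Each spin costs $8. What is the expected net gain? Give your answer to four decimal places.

15.3333

E[payout] = 30·5/24 + 29·5/24 + 20·1/3 + 18·1/8 + 17·1/8
 = 25/4 + 145/24 + 20/3 + 9/4 + 17/8
 = 70/3
Net = 70/3 - 8 = 46/3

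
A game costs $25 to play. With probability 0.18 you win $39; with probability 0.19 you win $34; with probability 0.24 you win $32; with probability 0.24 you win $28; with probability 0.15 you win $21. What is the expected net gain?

6.03

E[payout] = 39·0.18 + 34·0.19 + 32·0.24 + 28·0.24 + 21·0.15
 = 7.02 + 6.46 + 7.68 + 6.72 + 3.15
 = 31.03
Net = 31.03 - 25 = 6.03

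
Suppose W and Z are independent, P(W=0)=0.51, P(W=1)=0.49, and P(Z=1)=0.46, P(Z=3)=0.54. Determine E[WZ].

1.0192

E[WZ] = Σ_w Σ_z wz · P(W=w)P(Z=z)
 = 0·0.2346 + 0·0.2754 + 1·0.2254 + 3·0.2646
 = 0 + 0 + 0.2254 + 0.7938
 = 1.0192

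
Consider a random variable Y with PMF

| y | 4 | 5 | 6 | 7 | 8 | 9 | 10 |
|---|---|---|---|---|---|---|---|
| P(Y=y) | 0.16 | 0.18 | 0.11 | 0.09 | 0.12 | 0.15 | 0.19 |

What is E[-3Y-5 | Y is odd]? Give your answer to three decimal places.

-25.571

P(Y is odd) = 0.18 + 0.09 + 0.15 = 0.42.
E[-3Y-5 | Y is odd] = [(-20)·0.18 + (-26)·0.09 + (-32)·0.15] / 0.42
 = -10.74 / 0.42
 = -179/7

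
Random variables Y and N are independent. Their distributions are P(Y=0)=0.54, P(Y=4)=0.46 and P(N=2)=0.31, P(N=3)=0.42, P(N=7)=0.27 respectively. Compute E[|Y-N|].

E[|Y-N|] = Σ_y Σ_n |y-n| · P(Y=y)P(N=n)
 = 2·0.1674 + 3·0.2268 + 7·0.1458 + 2·0.1426 + 1·0.1932 + 3·0.1242
 = 0.3348 + 0.6804 + 1.0206 + 0.2852 + 0.1932 + 0.3726
 = 2.8868

2.8868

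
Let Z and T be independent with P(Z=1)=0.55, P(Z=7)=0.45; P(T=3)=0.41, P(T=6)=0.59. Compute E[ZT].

17.649

E[ZT] = Σ_z Σ_t zt · P(Z=z)P(T=t)
 = 3·0.2255 + 6·0.3245 + 21·0.1845 + 42·0.2655
 = 0.6765 + 1.947 + 3.8745 + 11.151
 = 17.649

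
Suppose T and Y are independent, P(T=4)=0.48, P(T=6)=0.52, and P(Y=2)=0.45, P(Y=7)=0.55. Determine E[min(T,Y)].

E[min(T,Y)] = Σ_t Σ_y min(t,y) · P(T=t)P(Y=y)
 = 2·0.216 + 4·0.264 + 2·0.234 + 6·0.286
 = 0.432 + 1.056 + 0.468 + 1.716
 = 3.672

3.672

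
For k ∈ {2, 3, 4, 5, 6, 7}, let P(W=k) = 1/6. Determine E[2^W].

E[2^W] = Σ 2^w·P(W=w)
 = 4·1/6 + 8·1/6 + 16·1/6 + 32·1/6 + 64·1/6 + 128·1/6
 = 2/3 + 4/3 + 8/3 + 16/3 + 32/3 + 64/3
 = 42

42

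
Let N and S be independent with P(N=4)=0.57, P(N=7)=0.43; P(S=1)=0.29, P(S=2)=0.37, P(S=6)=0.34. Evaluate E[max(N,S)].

5.6776

E[max(N,S)] = Σ_n Σ_s max(n,s) · P(N=n)P(S=s)
 = 4·0.1653 + 4·0.2109 + 6·0.1938 + 7·0.1247 + 7·0.1591 + 7·0.1462
 = 0.6612 + 0.8436 + 1.1628 + 0.8729 + 1.1137 + 1.0234
 = 5.6776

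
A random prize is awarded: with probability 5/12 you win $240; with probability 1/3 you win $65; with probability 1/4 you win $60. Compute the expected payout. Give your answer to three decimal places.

E[payout] = 240·5/12 + 65·1/3 + 60·1/4
 = 100 + 65/3 + 15
 = 410/3

136.667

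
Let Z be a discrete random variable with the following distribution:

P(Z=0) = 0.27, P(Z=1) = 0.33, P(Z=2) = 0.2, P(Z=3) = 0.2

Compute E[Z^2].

2.93

E[Z^2] = Σ z^2·P(Z=z)
 = 0·0.27 + 1·0.33 + 4·0.2 + 9·0.2
 = 0 + 0.33 + 0.8 + 1.8
 = 2.93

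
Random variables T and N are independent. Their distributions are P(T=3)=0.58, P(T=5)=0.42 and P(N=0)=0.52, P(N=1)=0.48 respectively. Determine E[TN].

1.8432

E[TN] = Σ_t Σ_n tn · P(T=t)P(N=n)
 = 0·0.3016 + 3·0.2784 + 0·0.2184 + 5·0.2016
 = 0 + 0.8352 + 0 + 1.008
 = 1.8432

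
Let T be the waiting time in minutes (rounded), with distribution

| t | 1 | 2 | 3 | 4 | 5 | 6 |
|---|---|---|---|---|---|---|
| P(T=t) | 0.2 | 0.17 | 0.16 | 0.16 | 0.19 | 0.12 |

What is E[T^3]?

65.79

E[T^3] = Σ t^3·P(T=t)
 = 1·0.2 + 8·0.17 + 27·0.16 + 64·0.16 + 125·0.19 + 216·0.12
 = 0.2 + 1.36 + 4.32 + 10.24 + 23.75 + 25.92
 = 65.79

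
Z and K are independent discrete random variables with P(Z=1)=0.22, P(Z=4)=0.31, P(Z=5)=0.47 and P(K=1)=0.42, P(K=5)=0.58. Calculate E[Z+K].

7.13

E[Z+K] = Σ_z Σ_k (z+k) · P(Z=z)P(K=k)
 = 2·0.0924 + 6·0.1276 + 5·0.1302 + 9·0.1798 + 6·0.1974 + 10·0.2726
 = 0.1848 + 0.7656 + 0.651 + 1.6182 + 1.1844 + 2.726
 = 7.13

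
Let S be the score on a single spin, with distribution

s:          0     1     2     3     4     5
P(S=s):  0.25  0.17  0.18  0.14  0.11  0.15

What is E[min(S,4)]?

1.99

E[min(S,4)] = Σ min(s,4)·P(S=s)
 = 0·0.25 + 1·0.17 + 2·0.18 + 3·0.14 + 4·0.11 + 4·0.15
 = 0 + 0.17 + 0.36 + 0.42 + 0.44 + 0.6
 = 1.99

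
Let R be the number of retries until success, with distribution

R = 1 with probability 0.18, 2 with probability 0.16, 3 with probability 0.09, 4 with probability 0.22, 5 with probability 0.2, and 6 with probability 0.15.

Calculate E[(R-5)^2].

E[(R-5)^2] = Σ (r-5)^2·P(R=r)
 = 16·0.18 + 9·0.16 + 4·0.09 + 1·0.22 + 0·0.2 + 1·0.15
 = 2.88 + 1.44 + 0.36 + 0.22 + 0 + 0.15
 = 5.05

5.05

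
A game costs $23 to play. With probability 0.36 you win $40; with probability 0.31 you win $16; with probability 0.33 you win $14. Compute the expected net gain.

E[payout] = 40·0.36 + 16·0.31 + 14·0.33
 = 14.4 + 4.96 + 4.62
 = 23.98
Net = 23.98 - 23 = 0.98

0.98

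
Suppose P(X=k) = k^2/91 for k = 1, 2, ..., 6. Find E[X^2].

25

E[X^2] = Σ x^2·P(X=x)
 = 1·1/91 + 4·4/91 + 9·9/91 + 16·16/91 + 25·25/91 + 36·36/91
 = 1/91 + 16/91 + 81/91 + 256/91 + 625/91 + 1296/91
 = 25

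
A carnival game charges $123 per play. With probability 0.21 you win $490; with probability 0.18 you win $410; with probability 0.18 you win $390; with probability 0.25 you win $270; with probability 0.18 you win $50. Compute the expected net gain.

E[payout] = 490·0.21 + 410·0.18 + 390·0.18 + 270·0.25 + 50·0.18
 = 102.9 + 73.8 + 70.2 + 67.5 + 9
 = 323.4
Net = 323.4 - 123 = 200.4

200.4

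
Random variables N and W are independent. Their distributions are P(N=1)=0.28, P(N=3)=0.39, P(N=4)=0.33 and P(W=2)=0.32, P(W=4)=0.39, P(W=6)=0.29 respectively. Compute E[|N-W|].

E[|N-W|] = Σ_n Σ_w |n-w| · P(N=n)P(W=w)
 = 1·0.0896 + 3·0.1092 + 5·0.0812 + 1·0.1248 + 1·0.1521 + 3·0.1131 + 2·0.1056 + 0·0.1287 + 2·0.0957
 = 0.0896 + 0.3276 + 0.406 + 0.1248 + 0.1521 + 0.3393 + 0.2112 + 0 + 0.1914
 = 1.842

1.842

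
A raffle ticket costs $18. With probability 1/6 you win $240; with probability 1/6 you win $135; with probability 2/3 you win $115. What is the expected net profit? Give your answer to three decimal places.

121.167

E[payout] = 240·1/6 + 135·1/6 + 115·2/3
 = 40 + 45/2 + 230/3
 = 835/6
Net = 835/6 - 18 = 727/6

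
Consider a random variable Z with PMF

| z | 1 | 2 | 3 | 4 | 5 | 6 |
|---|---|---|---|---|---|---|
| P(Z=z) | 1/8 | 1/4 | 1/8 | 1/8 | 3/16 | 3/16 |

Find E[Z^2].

E[Z^2] = Σ z^2·P(Z=z)
 = 1·1/8 + 4·1/4 + 9·1/8 + 16·1/8 + 25·3/16 + 36·3/16
 = 1/8 + 1 + 9/8 + 2 + 75/16 + 27/4
 = 251/16

15.6875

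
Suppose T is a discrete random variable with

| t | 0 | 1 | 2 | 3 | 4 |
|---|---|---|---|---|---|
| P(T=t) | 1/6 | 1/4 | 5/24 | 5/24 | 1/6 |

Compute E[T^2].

5.625

E[T^2] = Σ t^2·P(T=t)
 = 0·1/6 + 1·1/4 + 4·5/24 + 9·5/24 + 16·1/6
 = 0 + 1/4 + 5/6 + 15/8 + 8/3
 = 45/8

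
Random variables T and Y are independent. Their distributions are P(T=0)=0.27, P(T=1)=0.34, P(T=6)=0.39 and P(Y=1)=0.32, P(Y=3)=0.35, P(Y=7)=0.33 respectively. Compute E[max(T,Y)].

E[max(T,Y)] = Σ_t Σ_y max(t,y) · P(T=t)P(Y=y)
 = 1·0.0864 + 3·0.0945 + 7·0.0891 + 1·0.1088 + 3·0.119 + 7·0.1122 + 6·0.1248 + 6·0.1365 + 7·0.1287
 = 0.0864 + 0.2835 + 0.6237 + 0.1088 + 0.357 + 0.7854 + 0.7488 + 0.819 + 0.9009
 = 4.7135

4.7135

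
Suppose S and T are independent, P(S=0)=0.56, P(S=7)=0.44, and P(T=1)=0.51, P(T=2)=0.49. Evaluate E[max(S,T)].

E[max(S,T)] = Σ_s Σ_t max(s,t) · P(S=s)P(T=t)
 = 1·0.2856 + 2·0.2744 + 7·0.2244 + 7·0.2156
 = 0.2856 + 0.5488 + 1.5708 + 1.5092
 = 3.9144

3.9144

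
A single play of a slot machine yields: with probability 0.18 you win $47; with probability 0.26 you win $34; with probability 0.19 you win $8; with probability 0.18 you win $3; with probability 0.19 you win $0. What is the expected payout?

19.36

E[payout] = 47·0.18 + 34·0.26 + 8·0.19 + 3·0.18 + 0·0.19
 = 8.46 + 8.84 + 1.52 + 0.54 + 0
 = 19.36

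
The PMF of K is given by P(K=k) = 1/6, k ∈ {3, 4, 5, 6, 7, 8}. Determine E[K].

5.5

E[K] = Σ k·P(K=k)
 = 3·1/6 + 4·1/6 + 5·1/6 + 6·1/6 + 7·1/6 + 8·1/6
 = 1/2 + 2/3 + 5/6 + 1 + 7/6 + 4/3
 = 11/2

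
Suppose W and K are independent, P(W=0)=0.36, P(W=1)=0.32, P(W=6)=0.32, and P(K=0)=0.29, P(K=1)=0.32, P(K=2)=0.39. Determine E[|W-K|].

E[|W-K|] = Σ_w Σ_k |w-k| · P(W=w)P(K=k)
 = 0·0.1044 + 1·0.1152 + 2·0.1404 + 1·0.0928 + 0·0.1024 + 1·0.1248 + 6·0.0928 + 5·0.1024 + 4·0.1248
 = 0 + 0.1152 + 0.2808 + 0.0928 + 0 + 0.1248 + 0.5568 + 0.512 + 0.4992
 = 2.1816

2.1816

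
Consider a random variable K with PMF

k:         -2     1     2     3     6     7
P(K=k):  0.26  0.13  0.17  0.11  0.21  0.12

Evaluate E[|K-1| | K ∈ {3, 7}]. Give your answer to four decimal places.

4.0870

P(K ∈ {3, 7}) = 0.11 + 0.12 = 0.23.
E[|K-1| | K ∈ {3, 7}] = [2·0.11 + 6·0.12] / 0.23
 = 0.94 / 0.23
 = 94/23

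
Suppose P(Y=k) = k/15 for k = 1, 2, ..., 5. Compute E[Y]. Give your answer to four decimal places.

3.6667

E[Y] = Σ y·P(Y=y)
 = 1·1/15 + 2·2/15 + 3·1/5 + 4·4/15 + 5·1/3
 = 1/15 + 4/15 + 3/5 + 16/15 + 5/3
 = 11/3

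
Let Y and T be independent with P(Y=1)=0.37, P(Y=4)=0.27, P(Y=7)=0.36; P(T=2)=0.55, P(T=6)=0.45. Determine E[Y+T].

7.77

E[Y+T] = Σ_y Σ_t (y+t) · P(Y=y)P(T=t)
 = 3·0.2035 + 7·0.1665 + 6·0.1485 + 10·0.1215 + 9·0.198 + 13·0.162
 = 0.6105 + 1.1655 + 0.891 + 1.215 + 1.782 + 2.106
 = 7.77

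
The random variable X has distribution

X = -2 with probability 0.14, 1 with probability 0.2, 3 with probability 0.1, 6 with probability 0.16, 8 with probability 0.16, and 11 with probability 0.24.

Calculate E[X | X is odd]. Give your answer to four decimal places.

5.8148

P(X is odd) = 0.2 + 0.1 + 0.24 = 0.54.
E[X | X is odd] = [1·0.2 + 3·0.1 + 11·0.24] / 0.54
 = 3.14 / 0.54
 = 157/27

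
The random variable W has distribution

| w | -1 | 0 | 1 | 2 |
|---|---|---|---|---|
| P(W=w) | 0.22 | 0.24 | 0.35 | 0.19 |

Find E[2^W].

E[2^W] = Σ 2^w·P(W=w)
 = 0.5·0.22 + 1·0.24 + 2·0.35 + 4·0.19
 = 0.11 + 0.24 + 0.7 + 0.76
 = 1.81

1.81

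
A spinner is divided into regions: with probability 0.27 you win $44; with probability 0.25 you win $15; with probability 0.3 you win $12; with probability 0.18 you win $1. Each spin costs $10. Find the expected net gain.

9.41

E[payout] = 44·0.27 + 15·0.25 + 12·0.3 + 1·0.18
 = 11.88 + 3.75 + 3.6 + 0.18
 = 19.41
Net = 19.41 - 10 = 9.41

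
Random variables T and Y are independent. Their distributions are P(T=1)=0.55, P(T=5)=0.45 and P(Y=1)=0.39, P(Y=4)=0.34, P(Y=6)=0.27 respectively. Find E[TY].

E[TY] = Σ_t Σ_y ty · P(T=t)P(Y=y)
 = 1·0.2145 + 4·0.187 + 6·0.1485 + 5·0.1755 + 20·0.153 + 30·0.1215
 = 0.2145 + 0.748 + 0.891 + 0.8775 + 3.06 + 3.645
 = 9.436

9.436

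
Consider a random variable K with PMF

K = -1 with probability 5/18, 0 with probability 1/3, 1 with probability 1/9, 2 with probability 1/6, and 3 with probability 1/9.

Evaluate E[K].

E[K] = Σ k·P(K=k)
 = (-1)·5/18 + 0·1/3 + 1·1/9 + 2·1/6 + 3·1/9
 = (-5/18) + 0 + 1/9 + 1/3 + 1/3
 = 1/2

0.5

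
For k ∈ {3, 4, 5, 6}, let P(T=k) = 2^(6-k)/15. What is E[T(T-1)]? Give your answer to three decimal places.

11.067

E[T(T-1)] = Σ t(t-1)·P(T=t)
 = 6·8/15 + 12·4/15 + 20·2/15 + 30·1/15
 = 16/5 + 16/5 + 8/3 + 2
 = 166/15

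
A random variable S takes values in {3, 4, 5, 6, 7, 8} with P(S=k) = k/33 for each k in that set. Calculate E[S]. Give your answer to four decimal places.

E[S] = Σ s·P(S=s)
 = 3·1/11 + 4·4/33 + 5·5/33 + 6·2/11 + 7·7/33 + 8·8/33
 = 3/11 + 16/33 + 25/33 + 12/11 + 49/33 + 64/33
 = 199/33

6.0303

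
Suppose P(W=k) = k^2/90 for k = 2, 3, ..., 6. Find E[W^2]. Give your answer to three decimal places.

25.267

E[W^2] = Σ w^2·P(W=w)
 = 4·2/45 + 9·1/10 + 16·8/45 + 25·5/18 + 36·2/5
 = 8/45 + 9/10 + 128/45 + 125/18 + 72/5
 = 379/15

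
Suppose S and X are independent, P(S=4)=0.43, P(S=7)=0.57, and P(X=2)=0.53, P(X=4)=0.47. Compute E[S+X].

8.65

E[S+X] = Σ_s Σ_x (s+x) · P(S=s)P(X=x)
 = 6·0.2279 + 8·0.2021 + 9·0.3021 + 11·0.2679
 = 1.3674 + 1.6168 + 2.7189 + 2.9469
 = 8.65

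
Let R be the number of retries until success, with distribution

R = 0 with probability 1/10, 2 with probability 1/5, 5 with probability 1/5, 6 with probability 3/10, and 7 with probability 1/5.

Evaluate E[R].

4.6

E[R] = Σ r·P(R=r)
 = 0·1/10 + 2·1/5 + 5·1/5 + 6·3/10 + 7·1/5
 = 0 + 2/5 + 1 + 9/5 + 7/5
 = 23/5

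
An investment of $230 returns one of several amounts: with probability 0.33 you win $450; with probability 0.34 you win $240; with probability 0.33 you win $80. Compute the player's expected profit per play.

E[payout] = 450·0.33 + 240·0.34 + 80·0.33
 = 148.5 + 81.6 + 26.4
 = 256.5
Net = 256.5 - 230 = 26.5

26.5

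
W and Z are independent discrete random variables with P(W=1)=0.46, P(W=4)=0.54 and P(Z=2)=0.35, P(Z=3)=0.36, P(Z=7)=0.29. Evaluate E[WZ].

E[WZ] = Σ_w Σ_z wz · P(W=w)P(Z=z)
 = 2·0.161 + 3·0.1656 + 7·0.1334 + 8·0.189 + 12·0.1944 + 28·0.1566
 = 0.322 + 0.4968 + 0.9338 + 1.512 + 2.3328 + 4.3848
 = 9.9822

9.9822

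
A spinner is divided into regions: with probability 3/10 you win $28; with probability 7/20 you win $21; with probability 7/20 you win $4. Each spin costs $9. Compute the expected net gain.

8.15

E[payout] = 28·3/10 + 21·7/20 + 4·7/20
 = 42/5 + 147/20 + 7/5
 = 343/20
Net = 343/20 - 9 = 163/20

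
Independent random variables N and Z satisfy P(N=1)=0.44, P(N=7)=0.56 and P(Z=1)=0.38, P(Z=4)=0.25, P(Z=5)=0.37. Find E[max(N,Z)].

E[max(N,Z)] = Σ_n Σ_z max(n,z) · P(N=n)P(Z=z)
 = 1·0.1672 + 4·0.11 + 5·0.1628 + 7·0.2128 + 7·0.14 + 7·0.2072
 = 0.1672 + 0.44 + 0.814 + 1.4896 + 0.98 + 1.4504
 = 5.3412

5.3412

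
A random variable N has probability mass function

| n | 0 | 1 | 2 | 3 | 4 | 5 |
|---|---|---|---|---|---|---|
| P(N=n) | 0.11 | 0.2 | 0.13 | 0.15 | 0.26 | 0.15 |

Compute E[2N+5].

E[2N+5] = Σ (2n+5)·P(N=n)
 = 5·0.11 + 7·0.2 + 9·0.13 + 11·0.15 + 13·0.26 + 15·0.15
 = 0.55 + 1.4 + 1.17 + 1.65 + 3.38 + 2.25
 = 10.4

10.4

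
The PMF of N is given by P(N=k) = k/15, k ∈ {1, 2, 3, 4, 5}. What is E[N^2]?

E[N^2] = Σ n^2·P(N=n)
 = 1·1/15 + 4·2/15 + 9·1/5 + 16·4/15 + 25·1/3
 = 1/15 + 8/15 + 9/5 + 64/15 + 25/3
 = 15

15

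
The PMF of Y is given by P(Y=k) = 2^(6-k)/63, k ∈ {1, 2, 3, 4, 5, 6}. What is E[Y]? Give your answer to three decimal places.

E[Y] = Σ y·P(Y=y)
 = 1·32/63 + 2·16/63 + 3·8/63 + 4·4/63 + 5·2/63 + 6·1/63
 = 32/63 + 32/63 + 8/21 + 16/63 + 10/63 + 2/21
 = 40/21

1.905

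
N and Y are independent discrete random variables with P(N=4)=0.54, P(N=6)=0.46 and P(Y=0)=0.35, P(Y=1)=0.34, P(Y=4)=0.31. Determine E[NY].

7.7736

E[NY] = Σ_n Σ_y ny · P(N=n)P(Y=y)
 = 0·0.189 + 4·0.1836 + 16·0.1674 + 0·0.161 + 6·0.1564 + 24·0.1426
 = 0 + 0.7344 + 2.6784 + 0 + 0.9384 + 3.4224
 = 7.7736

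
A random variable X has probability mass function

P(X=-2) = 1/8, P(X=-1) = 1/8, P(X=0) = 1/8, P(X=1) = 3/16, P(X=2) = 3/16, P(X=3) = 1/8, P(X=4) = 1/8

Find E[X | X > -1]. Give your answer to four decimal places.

1.9167

P(X > -1) = 1/8 + 3/16 + 3/16 + 1/8 + 1/8 = 3/4.
E[X | X > -1] = [0·1/8 + 1·3/16 + 2·3/16 + 3·1/8 + 4·1/8] / (3/4)
 = 23/16 / (3/4)
 = 23/12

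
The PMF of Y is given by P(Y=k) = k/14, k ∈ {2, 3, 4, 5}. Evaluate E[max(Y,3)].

4

E[max(Y,3)] = Σ max(y,3)·P(Y=y)
 = 3·1/7 + 3·3/14 + 4·2/7 + 5·5/14
 = 3/7 + 9/14 + 8/7 + 25/14
 = 4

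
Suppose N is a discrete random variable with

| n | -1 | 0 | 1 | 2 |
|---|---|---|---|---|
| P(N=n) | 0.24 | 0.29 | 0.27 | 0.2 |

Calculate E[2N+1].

1.86

E[2N+1] = Σ (2n+1)·P(N=n)
 = (-1)·0.24 + 1·0.29 + 3·0.27 + 5·0.2
 = (-0.24) + 0.29 + 0.81 + 1
 = 1.86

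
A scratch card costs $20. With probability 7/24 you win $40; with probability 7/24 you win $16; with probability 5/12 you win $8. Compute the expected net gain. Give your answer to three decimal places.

-0.333

E[payout] = 40·7/24 + 16·7/24 + 8·5/12
 = 35/3 + 14/3 + 10/3
 = 59/3
Net = 59/3 - 20 = -1/3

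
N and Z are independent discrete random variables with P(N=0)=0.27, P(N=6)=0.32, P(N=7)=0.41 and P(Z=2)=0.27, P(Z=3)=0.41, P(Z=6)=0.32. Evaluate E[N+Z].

E[N+Z] = Σ_n Σ_z (n+z) · P(N=n)P(Z=z)
 = 2·0.0729 + 3·0.1107 + 6·0.0864 + 8·0.0864 + 9·0.1312 + 12·0.1024 + 9·0.1107 + 10·0.1681 + 13·0.1312
 = 0.1458 + 0.3321 + 0.5184 + 0.6912 + 1.1808 + 1.2288 + 0.9963 + 1.681 + 1.7056
 = 8.48

8.48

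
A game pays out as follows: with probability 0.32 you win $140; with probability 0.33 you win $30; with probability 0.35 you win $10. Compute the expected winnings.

58.2

E[payout] = 140·0.32 + 30·0.33 + 10·0.35
 = 44.8 + 9.9 + 3.5
 = 58.2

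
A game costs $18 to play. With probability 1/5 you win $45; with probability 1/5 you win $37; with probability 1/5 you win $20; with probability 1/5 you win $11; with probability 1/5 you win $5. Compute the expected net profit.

5.6

E[payout] = 45·1/5 + 37·1/5 + 20·1/5 + 11·1/5 + 5·1/5
 = 9 + 37/5 + 4 + 11/5 + 1
 = 118/5
Net = 118/5 - 18 = 28/5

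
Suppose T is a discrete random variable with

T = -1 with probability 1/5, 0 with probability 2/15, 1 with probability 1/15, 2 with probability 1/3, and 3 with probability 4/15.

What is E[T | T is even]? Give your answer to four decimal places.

P(T is even) = 2/15 + 1/3 = 7/15.
E[T | T is even] = [0·2/15 + 2·1/3] / (7/15)
 = 2/3 / (7/15)
 = 10/7

1.4286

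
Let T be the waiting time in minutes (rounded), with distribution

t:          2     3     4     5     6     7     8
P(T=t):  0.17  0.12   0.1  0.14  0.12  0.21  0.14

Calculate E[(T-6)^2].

E[(T-6)^2] = Σ (t-6)^2·P(T=t)
 = 16·0.17 + 9·0.12 + 4·0.1 + 1·0.14 + 0·0.12 + 1·0.21 + 4·0.14
 = 2.72 + 1.08 + 0.4 + 0.14 + 0 + 0.21 + 0.56
 = 5.11

5.11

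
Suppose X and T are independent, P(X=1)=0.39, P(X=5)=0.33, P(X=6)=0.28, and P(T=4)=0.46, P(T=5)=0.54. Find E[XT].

E[XT] = Σ_x Σ_t xt · P(X=x)P(T=t)
 = 4·0.1794 + 5·0.2106 + 20·0.1518 + 25·0.1782 + 24·0.1288 + 30·0.1512
 = 0.7176 + 1.053 + 3.036 + 4.455 + 3.0912 + 4.536
 = 16.8888

16.8888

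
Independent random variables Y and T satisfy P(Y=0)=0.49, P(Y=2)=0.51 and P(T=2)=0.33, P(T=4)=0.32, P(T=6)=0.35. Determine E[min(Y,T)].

E[min(Y,T)] = Σ_y Σ_t min(y,t) · P(Y=y)P(T=t)
 = 0·0.1617 + 0·0.1568 + 0·0.1715 + 2·0.1683 + 2·0.1632 + 2·0.1785
 = 0 + 0 + 0 + 0.3366 + 0.3264 + 0.357
 = 1.02

1.02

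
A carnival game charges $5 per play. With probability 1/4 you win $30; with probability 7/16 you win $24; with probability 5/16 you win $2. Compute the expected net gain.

E[payout] = 30·1/4 + 24·7/16 + 2·5/16
 = 15/2 + 21/2 + 5/8
 = 149/8
Net = 149/8 - 5 = 109/8

13.625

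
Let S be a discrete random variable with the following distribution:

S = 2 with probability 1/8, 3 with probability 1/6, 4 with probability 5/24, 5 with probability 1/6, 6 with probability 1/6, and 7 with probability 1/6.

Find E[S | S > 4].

P(S > 4) = 1/6 + 1/6 + 1/6 = 1/2.
E[S | S > 4] = [5·1/6 + 6·1/6 + 7·1/6] / (1/2)
 = 3 / (1/2)
 = 6

6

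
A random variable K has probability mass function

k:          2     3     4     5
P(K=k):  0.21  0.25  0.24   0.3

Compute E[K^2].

E[K^2] = Σ k^2·P(K=k)
 = 4·0.21 + 9·0.25 + 16·0.24 + 25·0.3
 = 0.84 + 2.25 + 3.84 + 7.5
 = 14.43

14.43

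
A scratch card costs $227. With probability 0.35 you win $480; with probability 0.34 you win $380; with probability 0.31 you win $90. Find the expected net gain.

98.1

E[payout] = 480·0.35 + 380·0.34 + 90·0.31
 = 168 + 129.2 + 27.9
 = 325.1
Net = 325.1 - 227 = 98.1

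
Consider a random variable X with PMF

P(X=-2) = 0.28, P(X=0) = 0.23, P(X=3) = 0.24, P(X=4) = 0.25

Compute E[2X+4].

6.32

E[2X+4] = Σ (2x+4)·P(X=x)
 = 0·0.28 + 4·0.23 + 10·0.24 + 12·0.25
 = 0 + 0.92 + 2.4 + 3
 = 6.32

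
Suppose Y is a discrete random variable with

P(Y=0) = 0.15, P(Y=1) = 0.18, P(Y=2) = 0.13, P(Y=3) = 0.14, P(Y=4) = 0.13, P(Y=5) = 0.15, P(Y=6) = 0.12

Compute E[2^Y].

E[2^Y] = Σ 2^y·P(Y=y)
 = 1·0.15 + 2·0.18 + 4·0.13 + 8·0.14 + 16·0.13 + 32·0.15 + 64·0.12
 = 0.15 + 0.36 + 0.52 + 1.12 + 2.08 + 4.8 + 7.68
 = 16.71

16.71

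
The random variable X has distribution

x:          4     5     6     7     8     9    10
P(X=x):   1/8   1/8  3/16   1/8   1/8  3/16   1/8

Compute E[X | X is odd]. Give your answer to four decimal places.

7.2857

P(X is odd) = 1/8 + 1/8 + 3/16 = 7/16.
E[X | X is odd] = [5·1/8 + 7·1/8 + 9·3/16] / (7/16)
 = 51/16 / (7/16)
 = 51/7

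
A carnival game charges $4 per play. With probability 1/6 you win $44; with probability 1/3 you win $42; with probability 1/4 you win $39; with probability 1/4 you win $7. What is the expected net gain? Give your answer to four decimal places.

E[payout] = 44·1/6 + 42·1/3 + 39·1/4 + 7·1/4
 = 22/3 + 14 + 39/4 + 7/4
 = 197/6
Net = 197/6 - 4 = 173/6

28.8333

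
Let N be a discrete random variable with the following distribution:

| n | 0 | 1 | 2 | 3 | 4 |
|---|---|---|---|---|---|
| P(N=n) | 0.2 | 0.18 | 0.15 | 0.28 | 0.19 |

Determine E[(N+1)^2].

11.5

E[(N+1)^2] = Σ (n+1)^2·P(N=n)
 = 1·0.2 + 4·0.18 + 9·0.15 + 16·0.28 + 25·0.19
 = 0.2 + 0.72 + 1.35 + 4.48 + 4.75
 = 11.5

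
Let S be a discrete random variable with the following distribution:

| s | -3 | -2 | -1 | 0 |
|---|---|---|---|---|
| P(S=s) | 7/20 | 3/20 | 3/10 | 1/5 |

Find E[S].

-1.65

E[S] = Σ s·P(S=s)
 = (-3)·7/20 + (-2)·3/20 + (-1)·3/10 + 0·1/5
 = (-21/20) + (-3/10) + (-3/10) + 0
 = -33/20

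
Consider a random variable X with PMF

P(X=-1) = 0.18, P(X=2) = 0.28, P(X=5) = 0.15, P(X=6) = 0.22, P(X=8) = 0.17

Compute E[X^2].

23.85

E[X^2] = Σ x^2·P(X=x)
 = 1·0.18 + 4·0.28 + 25·0.15 + 36·0.22 + 64·0.17
 = 0.18 + 1.12 + 3.75 + 7.92 + 10.88
 = 23.85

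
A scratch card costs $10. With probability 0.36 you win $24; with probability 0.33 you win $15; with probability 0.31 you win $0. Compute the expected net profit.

3.59

E[payout] = 24·0.36 + 15·0.33 + 0·0.31
 = 8.64 + 4.95 + 0
 = 13.59
Net = 13.59 - 10 = 3.59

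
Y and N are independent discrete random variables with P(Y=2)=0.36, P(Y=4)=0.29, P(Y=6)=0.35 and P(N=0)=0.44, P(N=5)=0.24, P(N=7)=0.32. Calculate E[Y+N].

E[Y+N] = Σ_y Σ_n (y+n) · P(Y=y)P(N=n)
 = 2·0.1584 + 7·0.0864 + 9·0.1152 + 4·0.1276 + 9·0.0696 + 11·0.0928 + 6·0.154 + 11·0.084 + 13·0.112
 = 0.3168 + 0.6048 + 1.0368 + 0.5104 + 0.6264 + 1.0208 + 0.924 + 0.924 + 1.456
 = 7.42

7.42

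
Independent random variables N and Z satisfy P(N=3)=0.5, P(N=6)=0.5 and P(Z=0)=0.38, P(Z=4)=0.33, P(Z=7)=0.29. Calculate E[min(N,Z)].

E[min(N,Z)] = Σ_n Σ_z min(n,z) · P(N=n)P(Z=z)
 = 0·0.19 + 3·0.165 + 3·0.145 + 0·0.19 + 4·0.165 + 6·0.145
 = 0 + 0.495 + 0.435 + 0 + 0.66 + 0.87
 = 2.46

2.46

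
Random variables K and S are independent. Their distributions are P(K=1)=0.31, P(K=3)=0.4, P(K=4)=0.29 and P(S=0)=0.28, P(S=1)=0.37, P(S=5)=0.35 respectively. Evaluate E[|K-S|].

E[|K-S|] = Σ_k Σ_s |k-s| · P(K=k)P(S=s)
 = 1·0.0868 + 0·0.1147 + 4·0.1085 + 3·0.112 + 2·0.148 + 2·0.14 + 4·0.0812 + 3·0.1073 + 1·0.1015
 = 0.0868 + 0 + 0.434 + 0.336 + 0.296 + 0.28 + 0.3248 + 0.3219 + 0.1015
 = 2.181

2.181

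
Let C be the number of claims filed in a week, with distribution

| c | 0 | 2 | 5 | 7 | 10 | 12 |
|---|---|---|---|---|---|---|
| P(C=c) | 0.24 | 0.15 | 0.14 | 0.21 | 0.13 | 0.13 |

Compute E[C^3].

445.37

E[C^3] = Σ c^3·P(C=c)
 = 0·0.24 + 8·0.15 + 125·0.14 + 343·0.21 + 1000·0.13 + 1728·0.13
 = 0 + 1.2 + 17.5 + 72.03 + 130 + 224.64
 = 445.37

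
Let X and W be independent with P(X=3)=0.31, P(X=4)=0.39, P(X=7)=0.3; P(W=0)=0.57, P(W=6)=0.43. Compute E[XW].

11.8422

E[XW] = Σ_x Σ_w xw · P(X=x)P(W=w)
 = 0·0.1767 + 18·0.1333 + 0·0.2223 + 24·0.1677 + 0·0.171 + 42·0.129
 = 0 + 2.3994 + 0 + 4.0248 + 0 + 5.418
 = 11.8422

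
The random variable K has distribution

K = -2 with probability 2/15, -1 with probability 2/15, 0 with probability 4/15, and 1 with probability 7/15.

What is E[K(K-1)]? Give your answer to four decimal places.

E[K(K-1)] = Σ k(k-1)·P(K=k)
 = 6·2/15 + 2·2/15 + 0·4/15 + 0·7/15
 = 4/5 + 4/15 + 0 + 0
 = 16/15

1.0667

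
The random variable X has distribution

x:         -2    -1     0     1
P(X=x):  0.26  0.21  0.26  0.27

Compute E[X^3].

-2.02

E[X^3] = Σ x^3·P(X=x)
 = (-8)·0.26 + (-1)·0.21 + 0·0.26 + 1·0.27
 = (-2.08) + (-0.21) + 0 + 0.27
 = -2.02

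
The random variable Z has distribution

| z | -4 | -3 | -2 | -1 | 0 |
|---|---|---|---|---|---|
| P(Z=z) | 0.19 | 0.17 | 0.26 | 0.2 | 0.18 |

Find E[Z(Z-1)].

E[Z(Z-1)] = Σ z(z-1)·P(Z=z)
 = 20·0.19 + 12·0.17 + 6·0.26 + 2·0.2 + 0·0.18
 = 3.8 + 2.04 + 1.56 + 0.4 + 0
 = 7.8

7.8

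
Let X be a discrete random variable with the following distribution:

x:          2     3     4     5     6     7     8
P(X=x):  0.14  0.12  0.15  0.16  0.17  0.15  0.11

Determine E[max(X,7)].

7.11

E[max(X,7)] = Σ max(x,7)·P(X=x)
 = 7·0.14 + 7·0.12 + 7·0.15 + 7·0.16 + 7·0.17 + 7·0.15 + 8·0.11
 = 0.98 + 0.84 + 1.05 + 1.12 + 1.19 + 1.05 + 0.88
 = 7.11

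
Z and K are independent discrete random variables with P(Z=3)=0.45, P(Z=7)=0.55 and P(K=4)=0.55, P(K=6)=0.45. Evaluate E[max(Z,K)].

E[max(Z,K)] = Σ_z Σ_k max(z,k) · P(Z=z)P(K=k)
 = 4·0.2475 + 6·0.2025 + 7·0.3025 + 7·0.2475
 = 0.99 + 1.215 + 2.1175 + 1.7325
 = 6.055

6.055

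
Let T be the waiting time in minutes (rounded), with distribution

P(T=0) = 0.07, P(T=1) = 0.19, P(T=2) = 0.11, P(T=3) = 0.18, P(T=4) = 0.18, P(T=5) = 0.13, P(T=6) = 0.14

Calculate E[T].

E[T] = Σ t·P(T=t)
 = 0·0.07 + 1·0.19 + 2·0.11 + 3·0.18 + 4·0.18 + 5·0.13 + 6·0.14
 = 0 + 0.19 + 0.22 + 0.54 + 0.72 + 0.65 + 0.84
 = 3.16

3.16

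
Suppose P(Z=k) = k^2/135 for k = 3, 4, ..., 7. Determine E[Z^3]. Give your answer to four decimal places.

214.6296

E[Z^3] = Σ z^3·P(Z=z)
 = 27·1/15 + 64·16/135 + 125·5/27 + 216·4/15 + 343·49/135
 = 9/5 + 1024/135 + 625/27 + 288/5 + 16807/135
 = 5795/27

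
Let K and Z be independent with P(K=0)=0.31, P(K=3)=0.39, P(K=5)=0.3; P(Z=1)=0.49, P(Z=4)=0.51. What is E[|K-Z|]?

E[|K-Z|] = Σ_k Σ_z |k-z| · P(K=k)P(Z=z)
 = 1·0.1519 + 4·0.1581 + 2·0.1911 + 1·0.1989 + 4·0.147 + 1·0.153
 = 0.1519 + 0.6324 + 0.3822 + 0.1989 + 0.588 + 0.153
 = 2.1064

2.1064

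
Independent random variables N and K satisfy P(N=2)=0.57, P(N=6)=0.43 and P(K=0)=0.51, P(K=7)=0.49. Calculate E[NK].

12.7596

E[NK] = Σ_n Σ_k nk · P(N=n)P(K=k)
 = 0·0.2907 + 14·0.2793 + 0·0.2193 + 42·0.2107
 = 0 + 3.9102 + 0 + 8.8494
 = 12.7596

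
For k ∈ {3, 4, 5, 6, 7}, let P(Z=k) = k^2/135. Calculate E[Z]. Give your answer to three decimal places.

5.741

E[Z] = Σ z·P(Z=z)
 = 3·1/15 + 4·16/135 + 5·5/27 + 6·4/15 + 7·49/135
 = 1/5 + 64/135 + 25/27 + 8/5 + 343/135
 = 155/27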